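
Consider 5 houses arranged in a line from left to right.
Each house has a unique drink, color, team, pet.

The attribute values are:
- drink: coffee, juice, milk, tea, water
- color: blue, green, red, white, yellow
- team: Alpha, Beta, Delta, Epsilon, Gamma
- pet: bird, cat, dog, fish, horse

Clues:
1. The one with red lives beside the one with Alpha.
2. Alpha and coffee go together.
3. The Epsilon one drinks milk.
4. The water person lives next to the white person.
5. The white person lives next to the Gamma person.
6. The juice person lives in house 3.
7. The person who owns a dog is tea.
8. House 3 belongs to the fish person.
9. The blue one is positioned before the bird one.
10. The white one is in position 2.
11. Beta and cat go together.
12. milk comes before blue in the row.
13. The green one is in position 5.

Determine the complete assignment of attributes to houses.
Solution:

House | Drink | Color | Team | Pet
----------------------------------
  1   | water | yellow | Beta | cat
  2   | milk | white | Epsilon | horse
  3   | juice | blue | Gamma | fish
  4   | tea | red | Delta | dog
  5   | coffee | green | Alpha | bird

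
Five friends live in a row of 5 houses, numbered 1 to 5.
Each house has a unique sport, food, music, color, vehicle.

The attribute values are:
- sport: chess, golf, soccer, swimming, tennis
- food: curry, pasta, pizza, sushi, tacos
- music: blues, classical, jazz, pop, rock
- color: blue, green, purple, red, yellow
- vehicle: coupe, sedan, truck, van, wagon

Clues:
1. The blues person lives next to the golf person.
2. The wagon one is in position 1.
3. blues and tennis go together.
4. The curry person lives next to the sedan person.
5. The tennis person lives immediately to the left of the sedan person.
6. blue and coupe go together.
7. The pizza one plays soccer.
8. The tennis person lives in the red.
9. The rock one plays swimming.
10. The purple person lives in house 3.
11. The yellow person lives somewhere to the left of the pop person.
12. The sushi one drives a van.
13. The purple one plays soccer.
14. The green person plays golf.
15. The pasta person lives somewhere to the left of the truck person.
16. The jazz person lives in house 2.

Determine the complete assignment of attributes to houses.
Solution:

House | Sport | Food | Music | Color | Vehicle
----------------------------------------------
  1   | tennis | curry | blues | red | wagon
  2   | golf | pasta | jazz | green | sedan
  3   | soccer | pizza | classical | purple | truck
  4   | swimming | sushi | rock | yellow | van
  5   | chess | tacos | pop | blue | coupe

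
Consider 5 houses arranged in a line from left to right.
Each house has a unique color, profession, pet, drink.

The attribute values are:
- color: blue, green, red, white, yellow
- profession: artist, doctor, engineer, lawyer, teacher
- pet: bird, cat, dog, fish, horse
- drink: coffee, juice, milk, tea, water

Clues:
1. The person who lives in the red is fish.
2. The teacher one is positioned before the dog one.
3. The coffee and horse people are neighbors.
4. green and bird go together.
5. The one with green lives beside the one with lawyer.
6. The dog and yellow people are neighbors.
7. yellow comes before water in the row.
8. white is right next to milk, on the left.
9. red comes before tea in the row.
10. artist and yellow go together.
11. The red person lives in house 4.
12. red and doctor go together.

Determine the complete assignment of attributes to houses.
Solution:

House | Color | Profession | Pet | Drink
----------------------------------------
  1   | green | teacher | bird | juice
  2   | white | lawyer | dog | coffee
  3   | yellow | artist | horse | milk
  4   | red | doctor | fish | water
  5   | blue | engineer | cat | tea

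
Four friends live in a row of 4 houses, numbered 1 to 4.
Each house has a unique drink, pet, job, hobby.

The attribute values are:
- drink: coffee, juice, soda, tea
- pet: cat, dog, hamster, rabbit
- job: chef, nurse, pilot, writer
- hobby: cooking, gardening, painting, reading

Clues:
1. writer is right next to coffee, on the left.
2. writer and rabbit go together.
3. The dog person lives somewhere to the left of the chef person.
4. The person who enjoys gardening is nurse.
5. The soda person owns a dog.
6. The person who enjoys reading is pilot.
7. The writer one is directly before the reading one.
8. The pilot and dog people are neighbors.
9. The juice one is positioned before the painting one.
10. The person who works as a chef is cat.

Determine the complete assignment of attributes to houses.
Solution:

House | Drink | Pet | Job | Hobby
---------------------------------
  1   | juice | rabbit | writer | cooking
  2   | coffee | hamster | pilot | reading
  3   | soda | dog | nurse | gardening
  4   | tea | cat | chef | painting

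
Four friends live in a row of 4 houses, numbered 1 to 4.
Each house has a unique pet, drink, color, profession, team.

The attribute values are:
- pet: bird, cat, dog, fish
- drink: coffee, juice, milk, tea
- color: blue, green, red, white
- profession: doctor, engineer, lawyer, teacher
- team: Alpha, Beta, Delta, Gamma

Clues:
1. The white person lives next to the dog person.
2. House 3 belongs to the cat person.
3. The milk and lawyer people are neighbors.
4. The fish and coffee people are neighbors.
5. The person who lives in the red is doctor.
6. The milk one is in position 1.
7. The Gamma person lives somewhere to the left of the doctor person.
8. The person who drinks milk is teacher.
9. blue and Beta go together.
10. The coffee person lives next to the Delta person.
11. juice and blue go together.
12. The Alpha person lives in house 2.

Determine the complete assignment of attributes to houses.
Solution:

House | Pet | Drink | Color | Profession | Team
-----------------------------------------------
  1   | fish | milk | white | teacher | Gamma
  2   | dog | coffee | green | lawyer | Alpha
  3   | cat | tea | red | doctor | Delta
  4   | bird | juice | blue | engineer | Beta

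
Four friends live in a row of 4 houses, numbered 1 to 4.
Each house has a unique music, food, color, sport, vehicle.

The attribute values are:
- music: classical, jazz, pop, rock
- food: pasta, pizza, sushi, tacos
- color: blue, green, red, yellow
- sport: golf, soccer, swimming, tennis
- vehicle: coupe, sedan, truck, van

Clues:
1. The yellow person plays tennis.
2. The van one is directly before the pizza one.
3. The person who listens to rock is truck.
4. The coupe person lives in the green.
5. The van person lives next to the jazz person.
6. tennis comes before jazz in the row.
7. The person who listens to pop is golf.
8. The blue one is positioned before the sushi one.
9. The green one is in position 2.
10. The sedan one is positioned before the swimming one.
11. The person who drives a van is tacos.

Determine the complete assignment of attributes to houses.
Solution:

House | Music | Food | Color | Sport | Vehicle
----------------------------------------------
  1   | classical | tacos | yellow | tennis | van
  2   | jazz | pizza | green | soccer | coupe
  3   | pop | pasta | blue | golf | sedan
  4   | rock | sushi | red | swimming | truck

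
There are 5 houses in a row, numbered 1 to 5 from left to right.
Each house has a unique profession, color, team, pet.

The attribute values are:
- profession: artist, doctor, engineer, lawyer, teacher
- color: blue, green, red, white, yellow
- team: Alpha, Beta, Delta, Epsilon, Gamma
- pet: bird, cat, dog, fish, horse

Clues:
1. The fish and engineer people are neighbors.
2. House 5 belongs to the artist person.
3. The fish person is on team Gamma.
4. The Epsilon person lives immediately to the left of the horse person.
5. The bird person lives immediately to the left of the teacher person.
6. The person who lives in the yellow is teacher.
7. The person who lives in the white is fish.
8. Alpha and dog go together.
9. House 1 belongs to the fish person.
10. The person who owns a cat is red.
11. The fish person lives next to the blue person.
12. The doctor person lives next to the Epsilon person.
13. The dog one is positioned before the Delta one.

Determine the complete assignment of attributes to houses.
Solution:

House | Profession | Color | Team | Pet
---------------------------------------
  1   | doctor | white | Gamma | fish
  2   | engineer | blue | Epsilon | bird
  3   | teacher | yellow | Beta | horse
  4   | lawyer | green | Alpha | dog
  5   | artist | red | Delta | cat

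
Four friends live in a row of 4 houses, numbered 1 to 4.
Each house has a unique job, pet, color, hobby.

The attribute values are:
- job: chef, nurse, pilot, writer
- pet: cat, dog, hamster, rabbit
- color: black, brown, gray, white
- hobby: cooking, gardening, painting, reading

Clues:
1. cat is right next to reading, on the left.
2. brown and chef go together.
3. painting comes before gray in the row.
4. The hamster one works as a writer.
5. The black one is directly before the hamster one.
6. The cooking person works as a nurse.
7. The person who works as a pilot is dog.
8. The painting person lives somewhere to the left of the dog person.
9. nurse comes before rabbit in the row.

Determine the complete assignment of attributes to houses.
Solution:

House | Job | Pet | Color | Hobby
---------------------------------
  1   | nurse | cat | black | cooking
  2   | writer | hamster | white | reading
  3   | chef | rabbit | brown | painting
  4   | pilot | dog | gray | gardening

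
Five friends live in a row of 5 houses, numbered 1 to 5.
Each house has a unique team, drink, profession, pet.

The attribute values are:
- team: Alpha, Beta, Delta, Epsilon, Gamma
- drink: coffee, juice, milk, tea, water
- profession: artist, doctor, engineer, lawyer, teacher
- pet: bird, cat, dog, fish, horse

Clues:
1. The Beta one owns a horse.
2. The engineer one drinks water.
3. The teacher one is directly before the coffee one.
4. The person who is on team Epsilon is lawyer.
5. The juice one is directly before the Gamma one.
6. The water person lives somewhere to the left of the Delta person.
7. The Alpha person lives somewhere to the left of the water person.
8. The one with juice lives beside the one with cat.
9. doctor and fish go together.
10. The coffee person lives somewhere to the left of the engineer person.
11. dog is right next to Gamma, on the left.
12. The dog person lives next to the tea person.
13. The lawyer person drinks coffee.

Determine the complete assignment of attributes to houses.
Solution:

House | Team | Drink | Profession | Pet
---------------------------------------
  1   | Alpha | juice | artist | dog
  2   | Gamma | tea | teacher | cat
  3   | Epsilon | coffee | lawyer | bird
  4   | Beta | water | engineer | horse
  5   | Delta | milk | doctor | fish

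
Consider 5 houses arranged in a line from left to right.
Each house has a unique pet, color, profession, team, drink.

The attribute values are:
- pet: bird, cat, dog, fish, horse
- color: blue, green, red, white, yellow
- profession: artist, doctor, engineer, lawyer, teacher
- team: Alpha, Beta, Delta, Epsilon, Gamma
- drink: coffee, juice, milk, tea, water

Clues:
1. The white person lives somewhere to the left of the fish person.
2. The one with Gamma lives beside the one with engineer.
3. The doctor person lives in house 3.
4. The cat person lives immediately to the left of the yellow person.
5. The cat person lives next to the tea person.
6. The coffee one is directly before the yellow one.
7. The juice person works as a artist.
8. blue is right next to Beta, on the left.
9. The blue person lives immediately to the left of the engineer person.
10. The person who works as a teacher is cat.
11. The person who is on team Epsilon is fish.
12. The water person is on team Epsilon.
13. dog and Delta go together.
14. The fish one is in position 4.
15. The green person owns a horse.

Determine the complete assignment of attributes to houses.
Solution:

House | Pet | Color | Profession | Team | Drink
-----------------------------------------------
  1   | cat | blue | teacher | Gamma | coffee
  2   | bird | yellow | engineer | Beta | tea
  3   | dog | white | doctor | Delta | milk
  4   | fish | red | lawyer | Epsilon | water
  5   | horse | green | artist | Alpha | juice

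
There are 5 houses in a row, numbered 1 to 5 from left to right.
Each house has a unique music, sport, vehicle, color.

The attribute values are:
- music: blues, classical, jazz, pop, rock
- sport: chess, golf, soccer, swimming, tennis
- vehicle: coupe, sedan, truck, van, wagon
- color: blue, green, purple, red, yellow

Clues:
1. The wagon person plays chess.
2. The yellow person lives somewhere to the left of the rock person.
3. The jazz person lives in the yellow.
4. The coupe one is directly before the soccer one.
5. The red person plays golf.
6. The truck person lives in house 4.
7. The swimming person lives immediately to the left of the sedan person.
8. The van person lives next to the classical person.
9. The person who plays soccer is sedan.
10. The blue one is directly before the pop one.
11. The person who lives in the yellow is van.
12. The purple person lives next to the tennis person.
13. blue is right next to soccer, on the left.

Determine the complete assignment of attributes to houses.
Solution:

House | Music | Sport | Vehicle | Color
---------------------------------------
  1   | blues | swimming | coupe | blue
  2   | pop | soccer | sedan | purple
  3   | jazz | tennis | van | yellow
  4   | classical | golf | truck | red
  5   | rock | chess | wagon | green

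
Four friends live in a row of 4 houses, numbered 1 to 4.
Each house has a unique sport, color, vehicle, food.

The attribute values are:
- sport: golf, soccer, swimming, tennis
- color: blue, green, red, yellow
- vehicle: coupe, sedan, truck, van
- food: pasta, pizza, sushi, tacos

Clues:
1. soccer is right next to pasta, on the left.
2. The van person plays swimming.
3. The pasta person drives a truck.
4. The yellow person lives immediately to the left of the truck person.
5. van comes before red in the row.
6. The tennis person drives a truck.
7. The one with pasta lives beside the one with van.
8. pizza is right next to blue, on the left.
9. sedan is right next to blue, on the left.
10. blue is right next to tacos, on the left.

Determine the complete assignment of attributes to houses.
Solution:

House | Sport | Color | Vehicle | Food
--------------------------------------
  1   | soccer | yellow | sedan | pizza
  2   | tennis | blue | truck | pasta
  3   | swimming | green | van | tacos
  4   | golf | red | coupe | sushi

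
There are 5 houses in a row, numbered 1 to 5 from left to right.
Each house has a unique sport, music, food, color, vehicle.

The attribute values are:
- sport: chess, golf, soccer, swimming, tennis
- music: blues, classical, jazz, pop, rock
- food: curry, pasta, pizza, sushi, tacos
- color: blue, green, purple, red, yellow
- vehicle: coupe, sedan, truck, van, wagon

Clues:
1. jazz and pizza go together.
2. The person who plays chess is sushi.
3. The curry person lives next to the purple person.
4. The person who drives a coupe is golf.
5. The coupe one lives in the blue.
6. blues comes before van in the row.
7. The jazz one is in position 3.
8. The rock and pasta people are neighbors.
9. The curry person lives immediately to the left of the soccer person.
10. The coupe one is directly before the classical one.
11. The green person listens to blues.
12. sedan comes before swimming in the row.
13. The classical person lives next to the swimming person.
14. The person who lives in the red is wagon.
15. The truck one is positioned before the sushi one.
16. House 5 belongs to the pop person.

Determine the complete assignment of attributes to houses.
Solution:

House | Sport | Music | Food | Color | Vehicle
----------------------------------------------
  1   | golf | rock | curry | blue | coupe
  2   | soccer | classical | pasta | purple | sedan
  3   | swimming | jazz | pizza | red | wagon
  4   | tennis | blues | tacos | green | truck
  5   | chess | pop | sushi | yellow | van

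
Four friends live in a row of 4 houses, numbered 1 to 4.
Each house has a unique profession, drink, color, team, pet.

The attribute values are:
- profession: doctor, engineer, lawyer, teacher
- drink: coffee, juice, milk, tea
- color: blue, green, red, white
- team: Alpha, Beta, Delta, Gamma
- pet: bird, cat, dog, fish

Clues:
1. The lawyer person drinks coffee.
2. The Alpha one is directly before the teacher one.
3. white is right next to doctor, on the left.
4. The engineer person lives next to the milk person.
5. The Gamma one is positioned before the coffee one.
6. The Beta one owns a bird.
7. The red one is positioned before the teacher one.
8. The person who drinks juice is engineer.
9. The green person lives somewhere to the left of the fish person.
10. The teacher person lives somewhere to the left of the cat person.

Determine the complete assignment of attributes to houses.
Solution:

House | Profession | Drink | Color | Team | Pet
-----------------------------------------------
  1   | engineer | juice | red | Alpha | dog
  2   | teacher | milk | white | Beta | bird
  3   | doctor | tea | green | Gamma | cat
  4   | lawyer | coffee | blue | Delta | fish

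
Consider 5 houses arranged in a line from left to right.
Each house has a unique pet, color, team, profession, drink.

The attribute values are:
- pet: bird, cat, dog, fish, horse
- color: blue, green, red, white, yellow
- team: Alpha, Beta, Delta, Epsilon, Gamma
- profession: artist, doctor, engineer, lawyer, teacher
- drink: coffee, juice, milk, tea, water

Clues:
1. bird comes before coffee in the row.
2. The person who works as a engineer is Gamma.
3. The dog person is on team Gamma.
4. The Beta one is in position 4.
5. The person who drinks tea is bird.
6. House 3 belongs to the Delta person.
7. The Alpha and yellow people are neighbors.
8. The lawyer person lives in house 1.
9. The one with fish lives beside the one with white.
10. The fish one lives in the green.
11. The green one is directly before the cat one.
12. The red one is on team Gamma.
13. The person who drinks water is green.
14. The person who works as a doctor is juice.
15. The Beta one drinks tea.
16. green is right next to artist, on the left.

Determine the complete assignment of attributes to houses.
Solution:

House | Pet | Color | Team | Profession | Drink
-----------------------------------------------
  1   | fish | green | Epsilon | lawyer | water
  2   | cat | white | Alpha | artist | milk
  3   | horse | yellow | Delta | doctor | juice
  4   | bird | blue | Beta | teacher | tea
  5   | dog | red | Gamma | engineer | coffee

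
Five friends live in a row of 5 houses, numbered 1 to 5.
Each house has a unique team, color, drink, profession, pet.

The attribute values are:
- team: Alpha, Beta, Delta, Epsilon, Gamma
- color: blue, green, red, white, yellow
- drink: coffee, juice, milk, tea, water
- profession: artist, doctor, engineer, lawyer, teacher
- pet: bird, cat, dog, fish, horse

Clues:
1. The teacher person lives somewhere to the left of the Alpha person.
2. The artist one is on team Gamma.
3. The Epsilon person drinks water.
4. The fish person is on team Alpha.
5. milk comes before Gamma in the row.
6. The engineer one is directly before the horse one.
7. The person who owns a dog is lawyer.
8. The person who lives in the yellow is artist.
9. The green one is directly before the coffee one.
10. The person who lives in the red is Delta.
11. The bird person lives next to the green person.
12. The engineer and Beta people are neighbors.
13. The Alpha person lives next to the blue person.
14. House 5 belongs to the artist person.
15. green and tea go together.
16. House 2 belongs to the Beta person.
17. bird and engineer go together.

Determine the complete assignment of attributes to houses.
Solution:

House | Team | Color | Drink | Profession | Pet
-----------------------------------------------
  1   | Delta | red | milk | engineer | bird
  2   | Beta | green | tea | teacher | horse
  3   | Alpha | white | coffee | doctor | fish
  4   | Epsilon | blue | water | lawyer | dog
  5   | Gamma | yellow | juice | artist | cat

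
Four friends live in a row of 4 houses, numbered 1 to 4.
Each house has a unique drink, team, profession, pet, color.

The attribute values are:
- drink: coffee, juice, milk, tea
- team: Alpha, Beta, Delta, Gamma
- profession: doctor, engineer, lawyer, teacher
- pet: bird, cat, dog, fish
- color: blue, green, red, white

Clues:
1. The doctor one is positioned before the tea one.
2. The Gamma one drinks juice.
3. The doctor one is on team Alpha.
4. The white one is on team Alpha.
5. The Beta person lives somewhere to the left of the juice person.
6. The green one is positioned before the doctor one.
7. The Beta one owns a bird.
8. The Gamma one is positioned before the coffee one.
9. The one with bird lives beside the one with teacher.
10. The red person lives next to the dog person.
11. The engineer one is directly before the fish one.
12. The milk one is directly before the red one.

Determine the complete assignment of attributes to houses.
Solution:

House | Drink | Team | Profession | Pet | Color
-----------------------------------------------
  1   | milk | Beta | engineer | bird | green
  2   | juice | Gamma | teacher | fish | red
  3   | coffee | Alpha | doctor | dog | white
  4   | tea | Delta | lawyer | cat | blue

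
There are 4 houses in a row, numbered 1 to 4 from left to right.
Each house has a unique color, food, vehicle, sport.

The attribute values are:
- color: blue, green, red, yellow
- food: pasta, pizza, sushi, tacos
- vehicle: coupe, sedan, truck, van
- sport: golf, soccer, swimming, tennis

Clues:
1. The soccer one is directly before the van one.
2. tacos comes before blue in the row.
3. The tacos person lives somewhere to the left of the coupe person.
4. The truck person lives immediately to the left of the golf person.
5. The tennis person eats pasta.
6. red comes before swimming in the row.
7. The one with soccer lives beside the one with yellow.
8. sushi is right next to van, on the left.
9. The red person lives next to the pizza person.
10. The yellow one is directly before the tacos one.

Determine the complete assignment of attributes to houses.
Solution:

House | Color | Food | Vehicle | Sport
--------------------------------------
  1   | red | sushi | truck | soccer
  2   | yellow | pizza | van | golf
  3   | green | tacos | sedan | swimming
  4   | blue | pasta | coupe | tennis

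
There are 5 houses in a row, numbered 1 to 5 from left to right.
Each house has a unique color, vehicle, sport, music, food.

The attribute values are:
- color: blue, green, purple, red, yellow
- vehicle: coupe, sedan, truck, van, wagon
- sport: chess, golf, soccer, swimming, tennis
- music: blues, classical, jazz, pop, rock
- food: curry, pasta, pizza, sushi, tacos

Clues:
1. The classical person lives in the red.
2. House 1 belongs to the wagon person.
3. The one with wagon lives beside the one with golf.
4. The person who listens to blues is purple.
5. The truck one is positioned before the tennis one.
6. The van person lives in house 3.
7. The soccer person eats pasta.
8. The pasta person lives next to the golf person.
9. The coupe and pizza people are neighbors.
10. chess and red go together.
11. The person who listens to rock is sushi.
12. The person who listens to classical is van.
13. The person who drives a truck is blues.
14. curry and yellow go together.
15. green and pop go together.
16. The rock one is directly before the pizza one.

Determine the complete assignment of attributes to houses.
Solution:

House | Color | Vehicle | Sport | Music | Food
----------------------------------------------
  1   | green | wagon | soccer | pop | pasta
  2   | blue | coupe | golf | rock | sushi
  3   | red | van | chess | classical | pizza
  4   | purple | truck | swimming | blues | tacos
  5   | yellow | sedan | tennis | jazz | curry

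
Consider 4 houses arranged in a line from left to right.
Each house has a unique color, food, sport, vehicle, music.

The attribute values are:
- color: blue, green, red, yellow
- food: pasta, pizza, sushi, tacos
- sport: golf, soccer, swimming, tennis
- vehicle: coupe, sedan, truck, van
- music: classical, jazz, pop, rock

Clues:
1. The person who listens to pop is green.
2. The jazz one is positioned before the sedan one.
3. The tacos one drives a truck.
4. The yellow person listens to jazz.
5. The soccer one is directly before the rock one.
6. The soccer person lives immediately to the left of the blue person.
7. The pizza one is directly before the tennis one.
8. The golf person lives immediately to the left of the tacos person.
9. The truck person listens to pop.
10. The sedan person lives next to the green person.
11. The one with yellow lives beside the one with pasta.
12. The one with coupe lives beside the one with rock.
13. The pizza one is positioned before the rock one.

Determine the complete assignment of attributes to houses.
Solution:

House | Color | Food | Sport | Vehicle | Music
----------------------------------------------
  1   | yellow | pizza | soccer | coupe | jazz
  2   | blue | pasta | tennis | van | rock
  3   | red | sushi | golf | sedan | classical
  4   | green | tacos | swimming | truck | pop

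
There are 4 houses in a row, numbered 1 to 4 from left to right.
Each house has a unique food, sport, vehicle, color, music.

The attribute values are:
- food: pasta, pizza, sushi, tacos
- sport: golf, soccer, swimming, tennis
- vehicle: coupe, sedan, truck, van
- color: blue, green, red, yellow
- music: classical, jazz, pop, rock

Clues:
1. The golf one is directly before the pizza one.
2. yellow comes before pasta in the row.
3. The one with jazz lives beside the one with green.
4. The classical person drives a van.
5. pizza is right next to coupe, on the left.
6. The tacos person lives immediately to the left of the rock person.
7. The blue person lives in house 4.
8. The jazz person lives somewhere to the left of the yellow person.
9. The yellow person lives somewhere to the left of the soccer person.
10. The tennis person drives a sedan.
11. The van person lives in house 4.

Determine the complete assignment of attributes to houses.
Solution:

House | Food | Sport | Vehicle | Color | Music
----------------------------------------------
  1   | tacos | golf | truck | red | jazz
  2   | pizza | tennis | sedan | green | rock
  3   | sushi | swimming | coupe | yellow | pop
  4   | pasta | soccer | van | blue | classical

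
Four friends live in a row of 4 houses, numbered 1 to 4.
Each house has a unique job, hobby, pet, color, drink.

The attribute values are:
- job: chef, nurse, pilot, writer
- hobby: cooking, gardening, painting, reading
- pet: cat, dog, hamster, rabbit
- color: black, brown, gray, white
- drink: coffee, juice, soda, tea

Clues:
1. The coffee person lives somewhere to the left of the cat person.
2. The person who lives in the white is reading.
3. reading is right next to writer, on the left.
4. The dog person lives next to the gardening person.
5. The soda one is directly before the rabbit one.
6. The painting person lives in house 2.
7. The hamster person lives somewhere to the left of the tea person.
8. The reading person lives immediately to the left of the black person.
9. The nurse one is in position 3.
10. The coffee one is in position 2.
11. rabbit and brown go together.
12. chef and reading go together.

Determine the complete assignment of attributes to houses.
Solution:

House | Job | Hobby | Pet | Color | Drink
-----------------------------------------
  1   | chef | reading | hamster | white | juice
  2   | writer | painting | dog | black | coffee
  3   | nurse | gardening | cat | gray | soda
  4   | pilot | cooking | rabbit | brown | tea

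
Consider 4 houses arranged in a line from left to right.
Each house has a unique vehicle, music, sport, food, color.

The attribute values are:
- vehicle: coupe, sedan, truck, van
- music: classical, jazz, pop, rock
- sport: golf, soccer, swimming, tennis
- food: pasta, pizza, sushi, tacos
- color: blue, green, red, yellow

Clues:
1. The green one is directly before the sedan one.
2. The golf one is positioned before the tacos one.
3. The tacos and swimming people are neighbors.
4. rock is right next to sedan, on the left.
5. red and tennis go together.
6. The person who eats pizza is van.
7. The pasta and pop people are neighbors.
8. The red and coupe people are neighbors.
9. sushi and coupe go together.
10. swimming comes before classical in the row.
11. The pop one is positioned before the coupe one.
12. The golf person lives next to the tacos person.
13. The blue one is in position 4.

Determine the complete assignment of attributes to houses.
Solution:

House | Vehicle | Music | Sport | Food | Color
----------------------------------------------
  1   | truck | rock | golf | pasta | green
  2   | sedan | pop | tennis | tacos | red
  3   | coupe | jazz | swimming | sushi | yellow
  4   | van | classical | soccer | pizza | blue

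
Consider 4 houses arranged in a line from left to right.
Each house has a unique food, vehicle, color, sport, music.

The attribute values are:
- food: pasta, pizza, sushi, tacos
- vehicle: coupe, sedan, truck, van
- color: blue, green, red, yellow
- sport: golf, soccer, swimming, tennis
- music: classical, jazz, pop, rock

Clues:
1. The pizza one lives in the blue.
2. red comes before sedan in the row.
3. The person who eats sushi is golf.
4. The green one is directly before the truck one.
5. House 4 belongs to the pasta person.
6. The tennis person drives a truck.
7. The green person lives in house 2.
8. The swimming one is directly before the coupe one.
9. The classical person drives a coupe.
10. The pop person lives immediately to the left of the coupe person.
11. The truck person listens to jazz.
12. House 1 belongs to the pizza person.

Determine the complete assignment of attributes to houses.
Solution:

House | Food | Vehicle | Color | Sport | Music
----------------------------------------------
  1   | pizza | van | blue | swimming | pop
  2   | sushi | coupe | green | golf | classical
  3   | tacos | truck | red | tennis | jazz
  4   | pasta | sedan | yellow | soccer | rock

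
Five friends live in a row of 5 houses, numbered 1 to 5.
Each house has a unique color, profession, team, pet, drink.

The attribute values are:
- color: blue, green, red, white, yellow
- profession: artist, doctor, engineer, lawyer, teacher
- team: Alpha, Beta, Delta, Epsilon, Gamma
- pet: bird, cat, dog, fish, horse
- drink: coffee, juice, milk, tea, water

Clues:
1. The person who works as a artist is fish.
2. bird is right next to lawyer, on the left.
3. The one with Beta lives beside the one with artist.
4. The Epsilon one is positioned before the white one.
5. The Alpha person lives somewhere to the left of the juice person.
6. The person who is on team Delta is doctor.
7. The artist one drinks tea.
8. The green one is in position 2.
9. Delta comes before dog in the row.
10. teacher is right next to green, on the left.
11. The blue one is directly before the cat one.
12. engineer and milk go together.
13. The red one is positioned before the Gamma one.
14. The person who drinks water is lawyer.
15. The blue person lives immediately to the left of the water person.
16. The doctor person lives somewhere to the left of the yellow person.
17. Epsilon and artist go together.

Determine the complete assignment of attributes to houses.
Solution:

House | Color | Profession | Team | Pet | Drink
-----------------------------------------------
  1   | blue | teacher | Alpha | bird | coffee
  2   | green | lawyer | Beta | cat | water
  3   | red | artist | Epsilon | fish | tea
  4   | white | doctor | Delta | horse | juice
  5   | yellow | engineer | Gamma | dog | milk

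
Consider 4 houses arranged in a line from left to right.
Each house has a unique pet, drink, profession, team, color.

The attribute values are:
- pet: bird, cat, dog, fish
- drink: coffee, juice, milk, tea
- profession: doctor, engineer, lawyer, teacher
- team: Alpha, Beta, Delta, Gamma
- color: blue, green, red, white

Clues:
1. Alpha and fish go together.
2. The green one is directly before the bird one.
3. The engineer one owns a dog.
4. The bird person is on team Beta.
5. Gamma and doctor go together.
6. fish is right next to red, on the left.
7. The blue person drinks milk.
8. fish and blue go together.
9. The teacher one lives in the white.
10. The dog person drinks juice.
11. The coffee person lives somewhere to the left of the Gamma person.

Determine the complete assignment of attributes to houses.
Solution:

House | Pet | Drink | Profession | Team | Color
-----------------------------------------------
  1   | dog | juice | engineer | Delta | green
  2   | bird | coffee | teacher | Beta | white
  3   | fish | milk | lawyer | Alpha | blue
  4   | cat | tea | doctor | Gamma | red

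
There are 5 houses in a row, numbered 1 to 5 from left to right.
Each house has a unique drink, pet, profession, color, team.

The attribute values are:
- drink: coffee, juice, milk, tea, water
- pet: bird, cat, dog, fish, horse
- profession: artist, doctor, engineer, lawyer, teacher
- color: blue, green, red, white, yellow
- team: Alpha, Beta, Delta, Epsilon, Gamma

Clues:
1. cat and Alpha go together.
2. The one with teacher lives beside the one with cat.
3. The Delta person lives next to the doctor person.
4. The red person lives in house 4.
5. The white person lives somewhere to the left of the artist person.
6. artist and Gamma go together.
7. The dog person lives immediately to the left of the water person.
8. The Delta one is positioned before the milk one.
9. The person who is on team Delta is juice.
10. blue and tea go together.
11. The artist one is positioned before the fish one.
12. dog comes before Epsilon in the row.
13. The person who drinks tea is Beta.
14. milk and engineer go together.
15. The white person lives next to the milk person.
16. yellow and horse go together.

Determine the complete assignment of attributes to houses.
Solution:

House | Drink | Pet | Profession | Color | Team
-----------------------------------------------
  1   | juice | dog | teacher | green | Delta
  2   | water | cat | doctor | white | Alpha
  3   | milk | horse | engineer | yellow | Epsilon
  4   | coffee | bird | artist | red | Gamma
  5   | tea | fish | lawyer | blue | Beta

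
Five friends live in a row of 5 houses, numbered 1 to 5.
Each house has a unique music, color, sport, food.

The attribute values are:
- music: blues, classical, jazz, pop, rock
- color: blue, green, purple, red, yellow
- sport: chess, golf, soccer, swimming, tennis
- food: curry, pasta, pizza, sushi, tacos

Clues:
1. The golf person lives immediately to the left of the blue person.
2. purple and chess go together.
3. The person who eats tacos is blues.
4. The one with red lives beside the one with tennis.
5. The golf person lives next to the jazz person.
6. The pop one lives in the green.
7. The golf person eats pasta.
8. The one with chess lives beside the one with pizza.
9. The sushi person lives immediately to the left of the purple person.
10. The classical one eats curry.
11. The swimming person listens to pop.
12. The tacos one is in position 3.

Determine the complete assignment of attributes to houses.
Solution:

House | Music | Color | Sport | Food
------------------------------------
  1   | rock | red | golf | pasta
  2   | jazz | blue | tennis | sushi
  3   | blues | purple | chess | tacos
  4   | pop | green | swimming | pizza
  5   | classical | yellow | soccer | curry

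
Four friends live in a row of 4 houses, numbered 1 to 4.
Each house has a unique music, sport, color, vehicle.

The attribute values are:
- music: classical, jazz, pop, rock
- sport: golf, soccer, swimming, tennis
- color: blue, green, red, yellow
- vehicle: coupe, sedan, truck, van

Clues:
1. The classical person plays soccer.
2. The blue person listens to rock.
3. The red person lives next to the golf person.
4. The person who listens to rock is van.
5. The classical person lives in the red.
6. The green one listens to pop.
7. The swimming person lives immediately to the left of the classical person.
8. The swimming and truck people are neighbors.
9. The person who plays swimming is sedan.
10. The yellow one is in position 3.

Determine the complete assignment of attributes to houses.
Solution:

House | Music | Sport | Color | Vehicle
---------------------------------------
  1   | pop | swimming | green | sedan
  2   | classical | soccer | red | truck
  3   | jazz | golf | yellow | coupe
  4   | rock | tennis | blue | van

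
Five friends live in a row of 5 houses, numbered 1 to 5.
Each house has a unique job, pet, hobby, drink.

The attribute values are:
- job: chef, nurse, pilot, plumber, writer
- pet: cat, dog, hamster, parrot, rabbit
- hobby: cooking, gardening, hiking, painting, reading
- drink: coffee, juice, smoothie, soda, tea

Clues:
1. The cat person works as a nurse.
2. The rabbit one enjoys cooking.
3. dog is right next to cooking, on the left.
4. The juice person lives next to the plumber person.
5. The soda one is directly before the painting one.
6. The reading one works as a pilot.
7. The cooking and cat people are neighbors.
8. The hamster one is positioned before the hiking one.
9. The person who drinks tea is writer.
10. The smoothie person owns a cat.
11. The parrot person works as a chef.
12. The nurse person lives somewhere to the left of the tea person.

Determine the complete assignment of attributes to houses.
Solution:

House | Job | Pet | Hobby | Drink
---------------------------------
  1   | pilot | dog | reading | juice
  2   | plumber | rabbit | cooking | soda
  3   | nurse | cat | painting | smoothie
  4   | writer | hamster | gardening | tea
  5   | chef | parrot | hiking | coffee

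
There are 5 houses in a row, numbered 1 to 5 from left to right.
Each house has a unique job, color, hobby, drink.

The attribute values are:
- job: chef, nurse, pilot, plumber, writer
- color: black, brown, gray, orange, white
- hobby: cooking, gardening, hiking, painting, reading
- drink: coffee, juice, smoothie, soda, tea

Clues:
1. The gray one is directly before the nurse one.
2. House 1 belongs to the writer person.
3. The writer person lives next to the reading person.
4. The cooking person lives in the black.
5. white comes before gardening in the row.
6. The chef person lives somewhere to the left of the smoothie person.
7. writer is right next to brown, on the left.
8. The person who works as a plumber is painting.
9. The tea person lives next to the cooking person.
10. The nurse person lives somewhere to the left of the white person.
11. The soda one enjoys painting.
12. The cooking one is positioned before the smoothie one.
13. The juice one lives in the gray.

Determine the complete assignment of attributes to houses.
Solution:

House | Job | Color | Hobby | Drink
-----------------------------------
  1   | writer | gray | hiking | juice
  2   | nurse | brown | reading | tea
  3   | chef | black | cooking | coffee
  4   | plumber | white | painting | soda
  5   | pilot | orange | gardening | smoothie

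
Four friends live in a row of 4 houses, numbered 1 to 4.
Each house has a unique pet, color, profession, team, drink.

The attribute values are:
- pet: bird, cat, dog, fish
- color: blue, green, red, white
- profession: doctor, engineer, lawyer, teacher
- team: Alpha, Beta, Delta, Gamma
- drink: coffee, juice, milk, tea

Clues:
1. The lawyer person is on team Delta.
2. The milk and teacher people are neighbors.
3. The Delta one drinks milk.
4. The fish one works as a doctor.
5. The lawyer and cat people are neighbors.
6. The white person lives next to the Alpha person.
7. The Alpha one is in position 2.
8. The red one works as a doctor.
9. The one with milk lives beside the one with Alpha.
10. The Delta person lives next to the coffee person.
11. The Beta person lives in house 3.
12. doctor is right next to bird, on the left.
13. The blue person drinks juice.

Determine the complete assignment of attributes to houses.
Solution:

House | Pet | Color | Profession | Team | Drink
-----------------------------------------------
  1   | dog | white | lawyer | Delta | milk
  2   | cat | green | teacher | Alpha | coffee
  3   | fish | red | doctor | Beta | tea
  4   | bird | blue | engineer | Gamma | juice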